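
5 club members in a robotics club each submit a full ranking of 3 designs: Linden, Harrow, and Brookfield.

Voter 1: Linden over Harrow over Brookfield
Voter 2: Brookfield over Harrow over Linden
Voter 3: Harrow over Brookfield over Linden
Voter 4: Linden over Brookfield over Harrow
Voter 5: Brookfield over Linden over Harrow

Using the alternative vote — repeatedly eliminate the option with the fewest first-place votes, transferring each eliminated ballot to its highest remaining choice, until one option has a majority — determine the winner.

Brookfield

Round 1: Linden 2, Brookfield 2, Harrow 1. Harrow has the fewest and is eliminated.
Round 2: Brookfield 3, Linden 2. Brookfield has a majority.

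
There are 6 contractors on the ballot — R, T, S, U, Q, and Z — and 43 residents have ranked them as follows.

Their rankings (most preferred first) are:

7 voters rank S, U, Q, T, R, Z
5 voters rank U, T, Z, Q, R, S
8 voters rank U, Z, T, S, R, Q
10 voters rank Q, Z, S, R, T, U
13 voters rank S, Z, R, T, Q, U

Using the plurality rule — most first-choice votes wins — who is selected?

S

First-place vote totals:
  R: 0
  T: 0
  S: 20
  U: 13
  Q: 10
  Z: 0
S has the most first-place votes.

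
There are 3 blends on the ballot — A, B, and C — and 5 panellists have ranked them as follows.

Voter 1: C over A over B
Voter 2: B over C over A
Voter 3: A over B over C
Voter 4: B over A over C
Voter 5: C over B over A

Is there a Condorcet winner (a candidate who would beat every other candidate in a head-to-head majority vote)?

Yes

Head-to-head results (5 voters total):
A vs B: B wins 3–2.
A vs C: C wins 3–2.
B vs C: B wins 3–2.
B beats each rival — A (3–2), C (3–2) — so B is the Condorcet winner.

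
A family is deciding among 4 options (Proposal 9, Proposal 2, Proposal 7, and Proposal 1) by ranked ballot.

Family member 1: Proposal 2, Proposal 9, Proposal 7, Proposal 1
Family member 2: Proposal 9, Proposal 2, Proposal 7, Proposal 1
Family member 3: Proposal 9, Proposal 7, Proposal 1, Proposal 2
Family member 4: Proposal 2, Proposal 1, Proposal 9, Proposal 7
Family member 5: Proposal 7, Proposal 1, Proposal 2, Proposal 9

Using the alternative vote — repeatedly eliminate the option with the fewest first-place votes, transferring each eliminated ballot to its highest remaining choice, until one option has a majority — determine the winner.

Round 1: Proposal 9 2, Proposal 2 2, Proposal 7 1, Proposal 1 0. Proposal 1 has the fewest and is eliminated.
Round 2: Proposal 9 2, Proposal 2 2, Proposal 7 1. Proposal 7 has the fewest and is eliminated.
Round 3: Proposal 2 3, Proposal 9 2. Proposal 2 has a majority.

Proposal 2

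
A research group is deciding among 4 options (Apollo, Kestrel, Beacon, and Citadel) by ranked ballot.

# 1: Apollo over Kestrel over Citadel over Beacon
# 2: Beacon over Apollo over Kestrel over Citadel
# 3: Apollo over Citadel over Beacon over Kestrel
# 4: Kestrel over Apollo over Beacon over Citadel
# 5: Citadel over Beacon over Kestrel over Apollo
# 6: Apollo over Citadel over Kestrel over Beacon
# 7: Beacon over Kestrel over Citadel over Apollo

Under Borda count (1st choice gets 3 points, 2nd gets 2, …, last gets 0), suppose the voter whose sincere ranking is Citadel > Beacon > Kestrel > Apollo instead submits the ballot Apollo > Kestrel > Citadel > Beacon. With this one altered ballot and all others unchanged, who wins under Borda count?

Borda totals with the altered ballot: Apollo 16, Kestrel 11, Beacon 8, Citadel 7.
The winner is unchanged: still Apollo.

Apollo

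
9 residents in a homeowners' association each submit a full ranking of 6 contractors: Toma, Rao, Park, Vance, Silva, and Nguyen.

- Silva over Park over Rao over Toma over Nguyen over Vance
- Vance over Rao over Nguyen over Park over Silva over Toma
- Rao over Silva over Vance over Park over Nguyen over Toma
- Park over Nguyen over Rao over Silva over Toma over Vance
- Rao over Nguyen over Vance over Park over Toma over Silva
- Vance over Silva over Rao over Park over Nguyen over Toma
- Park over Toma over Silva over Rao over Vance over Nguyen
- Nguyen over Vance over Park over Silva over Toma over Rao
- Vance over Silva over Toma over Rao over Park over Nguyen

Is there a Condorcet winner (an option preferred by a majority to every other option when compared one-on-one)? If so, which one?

No Condorcet winner

Head-to-head results (9 voters total):
Toma vs Rao: Rao wins 6–3.
Toma vs Park: Park wins 8–1.
Toma vs Vance: Vance wins 6–3.
Toma vs Silva: Silva wins 7–2.
Toma vs Nguyen: Nguyen wins 6–3.
Rao vs Park: Rao wins 5–4.
Rao vs Vance: Rao wins 5–4.
Rao vs Silva: Silva wins 5–4.
Rao vs Nguyen: Rao wins 7–2.
Park vs Vance: Vance wins 6–3.
Park vs Silva: Park wins 5–4.
Park vs Nguyen: Park wins 6–3.
Vance vs Silva: Vance wins 5–4.
Vance vs Nguyen: Vance wins 5–4.
Silva vs Nguyen: Silva wins 5–4.
No candidate beats all others: Rao beats Park beats Silva beats Rao, a majority cycle.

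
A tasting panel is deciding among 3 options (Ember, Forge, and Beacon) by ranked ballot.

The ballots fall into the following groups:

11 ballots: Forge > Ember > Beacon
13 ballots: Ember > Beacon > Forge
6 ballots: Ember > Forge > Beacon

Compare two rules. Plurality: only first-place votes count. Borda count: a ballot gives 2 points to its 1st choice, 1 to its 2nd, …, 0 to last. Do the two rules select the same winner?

Plurality first-place counts: Ember 19, Forge 11, Beacon 0 → Ember.
Borda totals: Ember 49, Forge 28, Beacon 13 → Ember.
The two rules agree on Ember.

Yes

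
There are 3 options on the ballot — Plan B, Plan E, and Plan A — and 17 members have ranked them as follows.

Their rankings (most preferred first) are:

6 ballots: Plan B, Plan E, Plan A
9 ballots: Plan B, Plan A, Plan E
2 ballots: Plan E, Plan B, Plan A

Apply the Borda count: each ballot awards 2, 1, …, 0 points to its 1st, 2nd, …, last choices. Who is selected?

Plan B

Borda scores:
  Plan B: 6·2 + 9·2 + 2·1 = 32
  Plan E: 6·1 + 9·0 + 2·2 = 10
  Plan A: 6·0 + 9·1 + 2·0 = 9
Plan B has the highest total.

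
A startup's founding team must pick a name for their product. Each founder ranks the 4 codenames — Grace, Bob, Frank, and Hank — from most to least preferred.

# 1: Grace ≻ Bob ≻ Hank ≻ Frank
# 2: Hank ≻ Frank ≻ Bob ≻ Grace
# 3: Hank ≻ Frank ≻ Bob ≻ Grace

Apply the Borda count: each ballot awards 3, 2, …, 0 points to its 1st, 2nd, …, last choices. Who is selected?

Hank

Borda scores:
  Grace: 3 + 0 + 0 = 3
  Bob: 2 + 1 + 1 = 4
  Frank: 0 + 2 + 2 = 4
  Hank: 1 + 3 + 3 = 7
Hank has the highest total.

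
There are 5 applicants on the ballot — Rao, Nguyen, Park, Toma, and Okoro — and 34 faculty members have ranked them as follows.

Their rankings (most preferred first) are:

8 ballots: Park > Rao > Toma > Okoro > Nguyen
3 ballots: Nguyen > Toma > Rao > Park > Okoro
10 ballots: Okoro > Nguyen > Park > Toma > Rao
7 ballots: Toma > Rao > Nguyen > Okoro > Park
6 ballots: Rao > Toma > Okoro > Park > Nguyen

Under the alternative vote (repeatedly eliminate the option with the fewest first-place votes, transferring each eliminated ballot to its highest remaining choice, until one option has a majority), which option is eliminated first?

Nguyen

Round 1: Okoro 10, Park 8, Toma 7, Rao 6, Nguyen 3. Nguyen has the fewest and is eliminated.
Round 2: Toma 10, Okoro 10, Park 8, Rao 6. Rao has the fewest and is eliminated.
Round 3: Toma 16, Okoro 10, Park 8. Park has the fewest and is eliminated.
Round 4: Toma 24, Okoro 10. Toma has a majority.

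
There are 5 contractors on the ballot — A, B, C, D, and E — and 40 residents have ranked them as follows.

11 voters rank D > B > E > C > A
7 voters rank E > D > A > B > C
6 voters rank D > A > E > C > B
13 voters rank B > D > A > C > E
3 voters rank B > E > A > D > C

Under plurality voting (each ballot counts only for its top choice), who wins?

First-place vote totals:
  A: 0
  B: 16
  C: 0
  D: 17
  E: 7
D has the most first-place votes.

D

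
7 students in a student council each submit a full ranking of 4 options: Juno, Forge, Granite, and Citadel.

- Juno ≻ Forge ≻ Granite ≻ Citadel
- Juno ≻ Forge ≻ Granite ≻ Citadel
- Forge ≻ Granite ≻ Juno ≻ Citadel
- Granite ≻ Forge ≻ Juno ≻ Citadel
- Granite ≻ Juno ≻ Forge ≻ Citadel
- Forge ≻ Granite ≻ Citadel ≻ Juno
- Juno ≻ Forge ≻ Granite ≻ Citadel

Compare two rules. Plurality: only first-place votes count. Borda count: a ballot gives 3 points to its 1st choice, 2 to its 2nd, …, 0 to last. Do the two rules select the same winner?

Plurality first-place counts: Juno 3, Forge 2, Granite 2, Citadel 0 → Juno.
Borda totals: Juno 13, Forge 15, Granite 13, Citadel 1 → Forge.
The two rules disagree: plurality picks Juno, Borda picks Forge.

No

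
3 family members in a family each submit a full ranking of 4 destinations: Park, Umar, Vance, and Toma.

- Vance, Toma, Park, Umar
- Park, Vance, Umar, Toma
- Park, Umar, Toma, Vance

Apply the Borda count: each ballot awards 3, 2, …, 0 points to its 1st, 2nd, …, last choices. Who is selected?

Borda scores:
  Park: 1 + 3 + 3 = 7
  Umar: 0 + 1 + 2 = 3
  Vance: 3 + 2 + 0 = 5
  Toma: 2 + 0 + 1 = 3
Park has the highest total.

Park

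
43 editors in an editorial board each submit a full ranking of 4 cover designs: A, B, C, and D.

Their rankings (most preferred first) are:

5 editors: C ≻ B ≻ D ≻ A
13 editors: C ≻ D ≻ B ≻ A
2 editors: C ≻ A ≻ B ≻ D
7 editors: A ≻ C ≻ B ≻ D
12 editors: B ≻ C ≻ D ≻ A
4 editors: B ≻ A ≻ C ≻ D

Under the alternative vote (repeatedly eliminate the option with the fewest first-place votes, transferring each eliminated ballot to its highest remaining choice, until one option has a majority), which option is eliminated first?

Round 1: C 20, B 16, A 7, D 0. D has the fewest and is eliminated.
Round 2: C 20, B 16, A 7. A has the fewest and is eliminated.
Round 3: C 27, B 16. C has a majority.

D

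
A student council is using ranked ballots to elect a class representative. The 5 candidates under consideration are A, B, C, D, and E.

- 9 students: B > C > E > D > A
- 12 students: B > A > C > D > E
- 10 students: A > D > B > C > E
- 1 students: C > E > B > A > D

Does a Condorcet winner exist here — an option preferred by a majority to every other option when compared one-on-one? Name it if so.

B

Head-to-head results (32 voters total):
A vs B: B wins 22–10.
A vs C: A wins 22–10.
A vs D: A wins 23–9.
A vs E: A wins 22–10.
B vs C: B wins 31–1.
B vs D: B wins 22–10.
B vs E: B wins 31–1.
C vs D: C wins 22–10.
C vs E: C wins 32–0.
D vs E: D wins 22–10.
B beats each rival — A (22–10), C (31–1), D (22–10), E (31–1) — so B is the Condorcet winner.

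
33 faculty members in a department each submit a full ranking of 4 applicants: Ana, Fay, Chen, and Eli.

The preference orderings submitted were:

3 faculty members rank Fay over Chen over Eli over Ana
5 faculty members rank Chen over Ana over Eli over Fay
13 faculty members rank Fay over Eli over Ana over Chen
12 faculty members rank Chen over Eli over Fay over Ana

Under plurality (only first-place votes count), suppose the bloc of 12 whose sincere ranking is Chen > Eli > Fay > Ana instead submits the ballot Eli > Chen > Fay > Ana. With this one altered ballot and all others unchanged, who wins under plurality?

First-place totals with the altered ballot: Ana 0, Fay 16, Chen 5, Eli 12.
The switch changes the winner from Chen to Fay.

Fay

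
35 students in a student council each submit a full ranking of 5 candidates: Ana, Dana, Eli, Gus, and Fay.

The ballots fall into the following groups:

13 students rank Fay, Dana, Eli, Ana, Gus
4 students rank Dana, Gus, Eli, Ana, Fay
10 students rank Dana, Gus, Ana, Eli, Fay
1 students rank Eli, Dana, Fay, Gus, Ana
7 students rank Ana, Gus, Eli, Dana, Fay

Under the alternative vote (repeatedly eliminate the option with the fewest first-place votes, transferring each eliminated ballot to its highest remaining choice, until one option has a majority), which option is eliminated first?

Round 1: Dana 14, Fay 13, Ana 7, Eli 1, Gus 0. Gus has the fewest and is eliminated.
Round 2: Dana 14, Fay 13, Ana 7, Eli 1. Eli has the fewest and is eliminated.
Round 3: Dana 15, Fay 13, Ana 7. Ana has the fewest and is eliminated.
Round 4: Dana 22, Fay 13. Dana has a majority.

Gus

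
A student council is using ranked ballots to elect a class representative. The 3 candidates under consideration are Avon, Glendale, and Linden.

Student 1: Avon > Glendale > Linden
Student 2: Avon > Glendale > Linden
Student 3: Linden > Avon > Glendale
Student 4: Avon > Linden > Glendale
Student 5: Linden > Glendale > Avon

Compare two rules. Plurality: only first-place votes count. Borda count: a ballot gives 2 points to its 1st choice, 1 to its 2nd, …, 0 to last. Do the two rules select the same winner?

Plurality first-place counts: Avon 3, Glendale 0, Linden 2 → Avon.
Borda totals: Avon 7, Glendale 3, Linden 5 → Avon.
The two rules agree on Avon.

Yes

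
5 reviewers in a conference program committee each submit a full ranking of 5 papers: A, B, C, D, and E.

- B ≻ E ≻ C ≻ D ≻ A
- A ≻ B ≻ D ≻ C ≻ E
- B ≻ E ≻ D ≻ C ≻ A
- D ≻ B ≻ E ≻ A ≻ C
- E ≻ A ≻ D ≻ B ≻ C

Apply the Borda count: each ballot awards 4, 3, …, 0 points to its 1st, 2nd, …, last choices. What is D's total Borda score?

11

Borda scores:
  A: 0 + 4 + 0 + 1 + 3 = 8
  B: 4 + 3 + 4 + 3 + 1 = 15
  C: 2 + 1 + 1 + 0 + 0 = 4
  D: 1 + 2 + 2 + 4 + 2 = 11
  E: 3 + 0 + 3 + 2 + 4 = 12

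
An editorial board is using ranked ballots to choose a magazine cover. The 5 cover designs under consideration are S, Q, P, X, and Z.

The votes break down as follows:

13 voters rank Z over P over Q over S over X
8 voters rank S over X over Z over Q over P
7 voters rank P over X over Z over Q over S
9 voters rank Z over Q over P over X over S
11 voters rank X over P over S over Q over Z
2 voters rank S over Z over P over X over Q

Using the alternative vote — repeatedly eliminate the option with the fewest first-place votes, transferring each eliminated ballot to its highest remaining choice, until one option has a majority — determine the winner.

X

Round 1: Z 22, X 11, S 10, P 7, Q 0. Q has the fewest and is eliminated.
Round 2: Z 22, X 11, S 10, P 7. P has the fewest and is eliminated.
Round 3: Z 22, X 18, S 10. S has the fewest and is eliminated.
Round 4: X 26, Z 24. X has a majority.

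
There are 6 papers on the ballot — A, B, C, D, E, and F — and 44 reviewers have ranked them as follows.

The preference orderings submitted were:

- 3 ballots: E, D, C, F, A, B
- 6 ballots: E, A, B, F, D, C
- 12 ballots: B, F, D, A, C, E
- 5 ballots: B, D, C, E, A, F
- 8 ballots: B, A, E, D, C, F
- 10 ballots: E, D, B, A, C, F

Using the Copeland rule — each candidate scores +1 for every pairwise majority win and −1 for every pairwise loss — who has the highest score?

B

Pairwise results:
  A vs B: B wins 35–9.
  A vs C: A wins 36–8.
  A vs D: D wins 30–14.
  A vs E: E wins 24–20.
  A vs F: A wins 29–15.
  B vs C: B wins 41–3.
  B vs D: B wins 31–13.
  B vs E: B wins 25–19.
  B vs F: B wins 41–3.
  C vs D: D wins 44–0.
  C vs E: E wins 27–17.
  C vs F: C wins 26–18.
  D vs E: E wins 27–17.
  D vs F: D wins 26–18.
  E vs F: E wins 32–12.
Copeland scores (wins − losses):
  A: 2 − 3 = -1
  B: 5 − 0 = 5
  C: 1 − 4 = -3
  D: 3 − 2 = 1
  E: 4 − 1 = 3
  F: 0 − 5 = -5
B has the best Copeland score.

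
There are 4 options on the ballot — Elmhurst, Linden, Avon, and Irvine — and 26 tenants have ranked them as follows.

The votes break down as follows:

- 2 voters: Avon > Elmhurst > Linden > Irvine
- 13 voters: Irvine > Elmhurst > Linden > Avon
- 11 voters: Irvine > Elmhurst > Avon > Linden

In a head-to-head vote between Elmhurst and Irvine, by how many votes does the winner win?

Ballots ranking Elmhurst above Irvine: 2.
Ballots ranking Irvine above Elmhurst: 13+11 = 24.
Irvine wins 24–2, a margin of 22.

22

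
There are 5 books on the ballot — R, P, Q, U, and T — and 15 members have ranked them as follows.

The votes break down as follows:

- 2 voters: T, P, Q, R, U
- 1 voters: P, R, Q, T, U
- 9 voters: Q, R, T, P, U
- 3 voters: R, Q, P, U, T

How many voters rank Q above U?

Ballots ranking Q above U: 2+1+9+3 = 15.
Ballots ranking U above Q: 0.
So 15 of 15 voters prefer Q to U.

15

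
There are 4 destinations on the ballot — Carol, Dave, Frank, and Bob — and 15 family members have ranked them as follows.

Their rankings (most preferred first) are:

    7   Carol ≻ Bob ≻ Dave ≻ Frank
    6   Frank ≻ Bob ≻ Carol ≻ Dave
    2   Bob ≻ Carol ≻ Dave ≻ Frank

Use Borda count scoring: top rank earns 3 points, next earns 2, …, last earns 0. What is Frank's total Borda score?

18

Borda scores:
  Carol: 7·3 + 6·1 + 2·2 = 31
  Dave: 7·1 + 6·0 + 2·1 = 9
  Frank: 7·0 + 6·3 + 2·0 = 18
  Bob: 7·2 + 6·2 + 2·3 = 32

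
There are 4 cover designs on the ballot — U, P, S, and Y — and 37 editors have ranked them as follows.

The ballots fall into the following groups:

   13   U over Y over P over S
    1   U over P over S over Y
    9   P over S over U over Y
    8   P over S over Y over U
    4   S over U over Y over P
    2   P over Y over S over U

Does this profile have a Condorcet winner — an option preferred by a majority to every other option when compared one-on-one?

Head-to-head results (37 voters total):
U vs P: P wins 19–18.
U vs S: S wins 23–14.
U vs Y: U wins 27–10.
P vs S: P wins 33–4.
P vs Y: P wins 20–17.
S vs Y: S wins 22–15.
P beats each rival — U (19–18), S (33–4), Y (20–17) — so P is the Condorcet winner.

Yes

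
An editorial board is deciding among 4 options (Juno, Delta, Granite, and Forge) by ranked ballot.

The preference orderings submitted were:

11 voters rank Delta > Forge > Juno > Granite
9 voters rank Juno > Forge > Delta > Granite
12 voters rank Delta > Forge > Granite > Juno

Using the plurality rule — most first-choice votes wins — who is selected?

First-place vote totals:
  Juno: 9
  Delta: 23
  Granite: 0
  Forge: 0
Delta has the most first-place votes.

Delta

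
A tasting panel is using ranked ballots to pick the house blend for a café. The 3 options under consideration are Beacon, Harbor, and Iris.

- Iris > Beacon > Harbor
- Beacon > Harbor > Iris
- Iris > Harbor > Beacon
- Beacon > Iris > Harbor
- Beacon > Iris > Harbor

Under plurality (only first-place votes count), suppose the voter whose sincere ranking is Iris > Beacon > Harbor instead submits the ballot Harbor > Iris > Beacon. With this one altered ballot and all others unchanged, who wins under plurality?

Beacon

First-place totals with the altered ballot: Beacon 3, Harbor 1, Iris 1.
The winner is unchanged: still Beacon.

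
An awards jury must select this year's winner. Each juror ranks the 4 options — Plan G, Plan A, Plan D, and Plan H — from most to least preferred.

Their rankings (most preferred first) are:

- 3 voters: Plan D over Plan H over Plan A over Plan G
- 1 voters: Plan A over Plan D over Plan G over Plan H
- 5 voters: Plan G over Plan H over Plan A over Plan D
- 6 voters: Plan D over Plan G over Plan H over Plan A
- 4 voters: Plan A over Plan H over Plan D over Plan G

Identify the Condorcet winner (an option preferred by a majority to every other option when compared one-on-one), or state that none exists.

None — there is no Condorcet winner

Head-to-head results (19 voters total):
Plan G vs Plan A: Plan G wins 11–8.
Plan G vs Plan D: Plan D wins 14–5.
Plan G vs Plan H: Plan G wins 12–7.
Plan A vs Plan D: Plan A wins 10–9.
Plan A vs Plan H: Plan H wins 14–5.
Plan D vs Plan H: Plan D wins 10–9.
No candidate beats all others: Plan G beats Plan A beats Plan D beats Plan G, a majority cycle.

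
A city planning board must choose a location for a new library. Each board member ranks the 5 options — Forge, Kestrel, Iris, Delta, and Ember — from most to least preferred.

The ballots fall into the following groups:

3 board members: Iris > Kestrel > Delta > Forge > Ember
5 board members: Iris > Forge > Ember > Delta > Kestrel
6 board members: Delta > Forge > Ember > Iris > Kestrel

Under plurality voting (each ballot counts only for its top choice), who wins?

First-place vote totals:
  Forge: 0
  Kestrel: 0
  Iris: 8
  Delta: 6
  Ember: 0
Iris has the most first-place votes.

Iris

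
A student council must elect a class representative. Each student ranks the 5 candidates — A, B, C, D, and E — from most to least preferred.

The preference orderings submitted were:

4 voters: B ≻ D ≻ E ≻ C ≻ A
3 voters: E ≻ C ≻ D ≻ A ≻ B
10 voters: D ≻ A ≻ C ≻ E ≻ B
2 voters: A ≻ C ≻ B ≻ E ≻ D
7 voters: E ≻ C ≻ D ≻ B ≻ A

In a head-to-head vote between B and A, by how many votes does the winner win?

4

Ballots ranking B above A: 4+7 = 11.
Ballots ranking A above B: 3+10+2 = 15.
A wins 15–11, a margin of 4.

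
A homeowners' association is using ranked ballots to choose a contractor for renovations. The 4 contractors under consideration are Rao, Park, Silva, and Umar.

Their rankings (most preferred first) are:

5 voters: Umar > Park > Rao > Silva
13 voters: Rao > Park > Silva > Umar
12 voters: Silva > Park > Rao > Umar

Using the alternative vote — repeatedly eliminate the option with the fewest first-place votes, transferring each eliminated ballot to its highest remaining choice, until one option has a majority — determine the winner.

Rao

Round 1: Rao 13, Silva 12, Umar 5, Park 0. Park has the fewest and is eliminated.
Round 2: Rao 13, Silva 12, Umar 5. Umar has the fewest and is eliminated.
Round 3: Rao 18, Silva 12. Rao has a majority.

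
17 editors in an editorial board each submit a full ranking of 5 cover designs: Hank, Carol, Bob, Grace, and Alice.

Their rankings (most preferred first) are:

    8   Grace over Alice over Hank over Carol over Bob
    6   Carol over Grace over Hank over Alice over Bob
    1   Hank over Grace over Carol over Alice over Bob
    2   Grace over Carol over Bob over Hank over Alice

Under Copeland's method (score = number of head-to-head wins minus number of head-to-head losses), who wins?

Pairwise results:
  Hank vs Carol: Hank wins 9–8.
  Hank vs Bob: Hank wins 15–2.
  Hank vs Grace: Grace wins 16–1.
  Hank vs Alice: Hank wins 9–8.
  Carol vs Bob: Carol wins 17–0.
  Carol vs Grace: Grace wins 11–6.
  Carol vs Alice: Carol wins 9–8.
  Bob vs Grace: Grace wins 17–0.
  Bob vs Alice: Alice wins 15–2.
  Grace vs Alice: Grace wins 17–0.
Copeland scores (wins − losses):
  Hank: 3 − 1 = 2
  Carol: 2 − 2 = 0
  Bob: 0 − 4 = -4
  Grace: 4 − 0 = 4
  Alice: 1 − 3 = -2
Grace has the best Copeland score.

Grace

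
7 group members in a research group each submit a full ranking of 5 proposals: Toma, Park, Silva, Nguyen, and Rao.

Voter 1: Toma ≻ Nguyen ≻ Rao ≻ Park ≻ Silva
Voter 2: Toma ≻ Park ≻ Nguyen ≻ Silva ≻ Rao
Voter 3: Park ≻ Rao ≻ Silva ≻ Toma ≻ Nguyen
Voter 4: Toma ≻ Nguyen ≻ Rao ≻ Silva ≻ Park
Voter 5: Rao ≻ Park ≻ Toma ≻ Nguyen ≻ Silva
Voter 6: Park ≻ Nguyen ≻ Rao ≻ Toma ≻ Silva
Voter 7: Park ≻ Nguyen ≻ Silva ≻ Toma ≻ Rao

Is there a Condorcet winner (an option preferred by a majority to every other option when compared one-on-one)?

Head-to-head results (7 voters total):
Toma vs Park: Park wins 4–3.
Toma vs Silva: Toma wins 5–2.
Toma vs Nguyen: Toma wins 5–2.
Toma vs Rao: Toma wins 4–3.
Park vs Silva: Park wins 6–1.
Park vs Nguyen: Park wins 5–2.
Park vs Rao: Park wins 4–3.
Silva vs Nguyen: Nguyen wins 6–1.
Silva vs Rao: Rao wins 5–2.
Nguyen vs Rao: Nguyen wins 5–2.
Park beats each rival — Toma (4–3), Silva (6–1), Nguyen (5–2), Rao (4–3) — so Park is the Condorcet winner.

Yes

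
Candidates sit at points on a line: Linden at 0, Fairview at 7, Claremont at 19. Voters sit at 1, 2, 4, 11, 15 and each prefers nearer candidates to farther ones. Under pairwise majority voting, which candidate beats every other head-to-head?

Fairview

With single-peaked preferences on a line, the Condorcet winner is the candidate closest to the median voter.
The median voter (position 4) is closest to Fairview at 7.
Check: Fairview vs Claremont — voters closer to Fairview: 4 of 5.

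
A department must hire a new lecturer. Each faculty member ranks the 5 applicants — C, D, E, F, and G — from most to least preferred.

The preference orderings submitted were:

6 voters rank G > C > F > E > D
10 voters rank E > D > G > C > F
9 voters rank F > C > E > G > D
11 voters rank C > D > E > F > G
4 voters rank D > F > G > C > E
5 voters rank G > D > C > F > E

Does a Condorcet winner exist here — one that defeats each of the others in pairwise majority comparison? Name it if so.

None — there is no Condorcet winner

Head-to-head results (45 voters total):
C vs D: C wins 26–19.
C vs E: C wins 35–10.
C vs F: C wins 32–13.
C vs G: G wins 25–20.
D vs E: E wins 25–20.
D vs F: D wins 30–15.
D vs G: D wins 25–20.
E vs F: F wins 24–21.
E vs G: E wins 30–15.
F vs G: F wins 24–21.
No candidate beats all others: C beats D beats G beats C, a majority cycle.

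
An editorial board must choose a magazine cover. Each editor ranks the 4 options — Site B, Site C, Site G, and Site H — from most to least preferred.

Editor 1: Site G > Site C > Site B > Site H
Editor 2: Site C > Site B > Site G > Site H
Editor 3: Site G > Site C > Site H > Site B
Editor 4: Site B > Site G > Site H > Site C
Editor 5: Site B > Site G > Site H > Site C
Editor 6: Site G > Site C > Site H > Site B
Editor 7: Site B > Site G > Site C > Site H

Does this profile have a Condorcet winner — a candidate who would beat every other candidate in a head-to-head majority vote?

Head-to-head results (7 voters total):
Site B vs Site C: Site C wins 4–3.
Site B vs Site G: Site B wins 4–3.
Site B vs Site H: Site B wins 5–2.
Site C vs Site G: Site G wins 6–1.
Site C vs Site H: Site C wins 5–2.
Site G vs Site H: Site G wins 7–0.
No candidate beats all others: Site B beats Site G beats Site C beats Site B, a majority cycle.

No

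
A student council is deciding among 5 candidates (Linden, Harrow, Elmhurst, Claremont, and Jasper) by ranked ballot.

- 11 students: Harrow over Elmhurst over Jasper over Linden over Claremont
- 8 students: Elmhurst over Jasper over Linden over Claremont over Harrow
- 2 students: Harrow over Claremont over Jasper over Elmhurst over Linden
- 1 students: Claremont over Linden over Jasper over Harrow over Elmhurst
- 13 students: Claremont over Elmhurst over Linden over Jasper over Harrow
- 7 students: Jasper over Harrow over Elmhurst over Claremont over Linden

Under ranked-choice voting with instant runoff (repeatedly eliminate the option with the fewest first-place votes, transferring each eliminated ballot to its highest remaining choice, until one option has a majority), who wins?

Round 1: Claremont 14, Harrow 13, Elmhurst 8, Jasper 7, Linden 0. Linden has the fewest and is eliminated.
Round 2: Claremont 14, Harrow 13, Elmhurst 8, Jasper 7. Jasper has the fewest and is eliminated.
Round 3: Harrow 20, Claremont 14, Elmhurst 8. Elmhurst has the fewest and is eliminated.
Round 4: Claremont 22, Harrow 20. Claremont has a majority.

Claremont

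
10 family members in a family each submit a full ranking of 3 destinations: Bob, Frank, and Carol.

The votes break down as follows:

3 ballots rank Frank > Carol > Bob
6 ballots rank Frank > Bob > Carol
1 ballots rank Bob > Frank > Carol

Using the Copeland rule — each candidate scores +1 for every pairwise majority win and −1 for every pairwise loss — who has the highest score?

Pairwise results:
  Bob vs Frank: Frank wins 9–1.
  Bob vs Carol: Bob wins 7–3.
  Frank vs Carol: Frank wins 10–0.
Copeland scores (wins − losses):
  Bob: 1 − 1 = 0
  Frank: 2 − 0 = 2
  Carol: 0 − 2 = -2
Frank has the best Copeland score.

Frank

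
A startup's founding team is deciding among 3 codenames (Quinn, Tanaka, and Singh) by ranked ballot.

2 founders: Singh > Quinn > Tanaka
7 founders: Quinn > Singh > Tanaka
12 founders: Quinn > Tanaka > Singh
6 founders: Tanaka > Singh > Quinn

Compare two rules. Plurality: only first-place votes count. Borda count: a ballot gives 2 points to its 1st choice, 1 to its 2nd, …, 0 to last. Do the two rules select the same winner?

Plurality first-place counts: Quinn 19, Tanaka 6, Singh 2 → Quinn.
Borda totals: Quinn 40, Tanaka 24, Singh 17 → Quinn.
The two rules agree on Quinn.

Yes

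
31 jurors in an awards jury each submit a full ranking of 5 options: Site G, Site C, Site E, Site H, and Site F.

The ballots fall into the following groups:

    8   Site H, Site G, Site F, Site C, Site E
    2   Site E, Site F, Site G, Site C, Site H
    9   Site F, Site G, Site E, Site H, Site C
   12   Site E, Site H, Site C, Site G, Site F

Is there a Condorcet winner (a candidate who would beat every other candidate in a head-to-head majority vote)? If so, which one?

No Condorcet winner

Head-to-head results (31 voters total):
Site G vs Site C: Site G wins 19–12.
Site G vs Site E: Site G wins 17–14.
Site G vs Site H: Site H wins 20–11.
Site G vs Site F: Site G wins 20–11.
Site C vs Site E: Site E wins 23–8.
Site C vs Site H: Site H wins 29–2.
Site C vs Site F: Site F wins 19–12.
Site E vs Site H: Site E wins 23–8.
Site E vs Site F: Site F wins 17–14.
Site H vs Site F: Site H wins 20–11.
No candidate beats all others: Site G beats Site E beats Site H beats Site G, a majority cycle.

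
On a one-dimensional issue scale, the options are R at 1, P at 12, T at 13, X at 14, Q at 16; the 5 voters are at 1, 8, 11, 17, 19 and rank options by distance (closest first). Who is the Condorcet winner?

P

With single-peaked preferences on a line, the Condorcet winner is the candidate closest to the median voter.
The median voter (position 11) is closest to P at 12.
Check: P vs T — voters closer to P: 3 of 5.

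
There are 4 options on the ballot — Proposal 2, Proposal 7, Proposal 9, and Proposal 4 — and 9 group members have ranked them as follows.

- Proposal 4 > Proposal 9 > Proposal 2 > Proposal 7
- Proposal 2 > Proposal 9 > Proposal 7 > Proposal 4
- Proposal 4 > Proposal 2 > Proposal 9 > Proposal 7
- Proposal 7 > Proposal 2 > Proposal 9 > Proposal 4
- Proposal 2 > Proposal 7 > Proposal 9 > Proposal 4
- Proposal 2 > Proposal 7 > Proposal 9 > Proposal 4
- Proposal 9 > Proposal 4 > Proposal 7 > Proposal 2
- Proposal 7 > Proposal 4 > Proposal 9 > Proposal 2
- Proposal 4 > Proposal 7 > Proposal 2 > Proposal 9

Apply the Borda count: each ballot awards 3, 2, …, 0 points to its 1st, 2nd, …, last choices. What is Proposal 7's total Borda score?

14

Borda scores:
  Proposal 2: 1 + 3 + 2 + 2 + 3 + 3 + 0 + 0 + 1 = 15
  Proposal 7: 0 + 1 + 0 + 3 + 2 + 2 + 1 + 3 + 2 = 14
  Proposal 9: 2 + 2 + 1 + 1 + 1 + 1 + 3 + 1 + 0 = 12
  Proposal 4: 3 + 0 + 3 + 0 + 0 + 0 + 2 + 2 + 3 = 13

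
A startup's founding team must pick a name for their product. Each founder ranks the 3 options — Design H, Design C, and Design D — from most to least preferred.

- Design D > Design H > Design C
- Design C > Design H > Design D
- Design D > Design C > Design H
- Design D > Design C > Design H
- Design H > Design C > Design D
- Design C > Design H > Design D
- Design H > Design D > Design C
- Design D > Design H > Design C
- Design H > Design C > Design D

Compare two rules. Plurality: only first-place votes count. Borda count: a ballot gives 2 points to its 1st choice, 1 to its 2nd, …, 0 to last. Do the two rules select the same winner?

Plurality first-place counts: Design H 3, Design C 2, Design D 4 → Design D.
Borda totals: Design H 10, Design C 8, Design D 9 → Design H.
The two rules disagree: plurality picks Design D, Borda picks Design H.

No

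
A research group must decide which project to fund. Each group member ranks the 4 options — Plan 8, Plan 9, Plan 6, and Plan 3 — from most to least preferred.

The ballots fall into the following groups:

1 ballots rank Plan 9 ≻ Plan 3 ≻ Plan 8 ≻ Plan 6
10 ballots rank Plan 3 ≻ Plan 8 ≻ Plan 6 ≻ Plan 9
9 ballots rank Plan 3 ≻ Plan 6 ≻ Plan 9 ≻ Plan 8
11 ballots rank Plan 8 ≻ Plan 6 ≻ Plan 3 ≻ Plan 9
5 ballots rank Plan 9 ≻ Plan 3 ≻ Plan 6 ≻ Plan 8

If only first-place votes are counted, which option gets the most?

Plan 3

First-place vote totals:
  Plan 8: 11
  Plan 9: 6
  Plan 6: 0
  Plan 3: 19
Plan 3 has the most first-place votes.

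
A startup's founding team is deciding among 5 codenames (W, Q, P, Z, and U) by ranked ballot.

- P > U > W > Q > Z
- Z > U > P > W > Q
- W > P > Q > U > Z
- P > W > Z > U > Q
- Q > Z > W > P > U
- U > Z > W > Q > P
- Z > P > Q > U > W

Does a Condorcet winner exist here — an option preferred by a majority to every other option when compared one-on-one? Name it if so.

Z

Head-to-head results (7 voters total):
W vs Q: W wins 5–2.
W vs P: P wins 4–3.
W vs Z: Z wins 4–3.
W vs U: U wins 4–3.
Q vs P: P wins 5–2.
Q vs Z: Z wins 4–3.
Q vs U: U wins 4–3.
P vs Z: Z wins 4–3.
P vs U: P wins 5–2.
Z vs U: Z wins 4–3.
Z beats each rival — W (4–3), Q (4–3), P (4–3), U (4–3) — so Z is the Condorcet winner.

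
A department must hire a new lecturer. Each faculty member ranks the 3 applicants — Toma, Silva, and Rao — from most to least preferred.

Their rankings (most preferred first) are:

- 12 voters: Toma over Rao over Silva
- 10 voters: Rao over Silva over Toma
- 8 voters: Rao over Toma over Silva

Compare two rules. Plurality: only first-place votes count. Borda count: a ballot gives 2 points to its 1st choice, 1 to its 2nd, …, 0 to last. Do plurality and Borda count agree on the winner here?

Plurality first-place counts: Toma 12, Silva 0, Rao 18 → Rao.
Borda totals: Toma 32, Silva 10, Rao 48 → Rao.
The two rules agree on Rao.

Yes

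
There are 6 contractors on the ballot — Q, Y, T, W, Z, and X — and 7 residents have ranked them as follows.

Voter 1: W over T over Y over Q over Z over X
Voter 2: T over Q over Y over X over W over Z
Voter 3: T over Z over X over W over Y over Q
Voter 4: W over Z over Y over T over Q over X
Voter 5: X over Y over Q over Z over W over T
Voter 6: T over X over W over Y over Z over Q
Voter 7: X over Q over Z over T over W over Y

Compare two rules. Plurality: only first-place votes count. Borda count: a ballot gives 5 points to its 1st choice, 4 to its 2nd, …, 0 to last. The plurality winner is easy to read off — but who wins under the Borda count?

Plurality first-place counts: Q 0, Y 0, T 3, W 2, Z 0, X 2 → T.
Borda totals: Q 14, Y 16, T 23, W 18, Z 15, X 19 → T.

T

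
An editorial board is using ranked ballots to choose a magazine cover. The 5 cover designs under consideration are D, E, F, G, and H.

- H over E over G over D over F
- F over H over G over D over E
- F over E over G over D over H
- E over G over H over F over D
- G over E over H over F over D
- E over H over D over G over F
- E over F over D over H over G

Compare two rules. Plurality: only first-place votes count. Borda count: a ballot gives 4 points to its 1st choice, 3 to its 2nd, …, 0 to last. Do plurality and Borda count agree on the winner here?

Plurality first-place counts: D 0, E 3, F 2, G 1, H 1 → E.
Borda totals: D 7, E 21, F 13, G 14, H 15 → E.
The two rules agree on E.

Yes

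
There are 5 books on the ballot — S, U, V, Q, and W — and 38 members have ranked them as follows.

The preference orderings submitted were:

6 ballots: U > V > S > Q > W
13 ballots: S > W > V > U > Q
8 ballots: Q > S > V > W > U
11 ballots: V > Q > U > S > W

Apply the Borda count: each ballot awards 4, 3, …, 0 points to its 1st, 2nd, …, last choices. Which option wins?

Borda scores:
  S: 6·2 + 13·4 + 8·3 + 11·1 = 99
  U: 6·4 + 13·1 + 8·0 + 11·2 = 59
  V: 6·3 + 13·2 + 8·2 + 11·4 = 104
  Q: 6·1 + 13·0 + 8·4 + 11·3 = 71
  W: 6·0 + 13·3 + 8·1 + 11·0 = 47
V has the highest total.

V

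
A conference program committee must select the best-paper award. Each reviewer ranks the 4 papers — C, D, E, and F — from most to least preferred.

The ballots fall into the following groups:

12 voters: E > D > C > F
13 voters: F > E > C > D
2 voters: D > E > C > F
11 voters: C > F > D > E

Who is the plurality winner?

First-place vote totals:
  C: 11
  D: 2
  E: 12
  F: 13
F has the most first-place votes.

F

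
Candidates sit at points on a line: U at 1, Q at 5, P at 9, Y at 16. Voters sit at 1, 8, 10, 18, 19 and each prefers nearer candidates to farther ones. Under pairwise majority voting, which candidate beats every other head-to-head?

With single-peaked preferences on a line, the Condorcet winner is the candidate closest to the median voter.
The median voter (position 10) is closest to P at 9.
Check: P vs Q — voters closer to P: 4 of 5.

P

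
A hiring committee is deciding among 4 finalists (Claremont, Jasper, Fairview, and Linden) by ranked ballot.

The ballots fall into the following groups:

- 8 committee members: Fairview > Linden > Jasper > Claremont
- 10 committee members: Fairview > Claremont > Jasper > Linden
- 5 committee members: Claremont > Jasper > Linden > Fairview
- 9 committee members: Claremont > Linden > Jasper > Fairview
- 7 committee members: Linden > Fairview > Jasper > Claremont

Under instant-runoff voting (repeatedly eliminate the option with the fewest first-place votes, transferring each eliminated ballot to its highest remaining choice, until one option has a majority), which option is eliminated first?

Jasper

Round 1: Fairview 18, Claremont 14, Linden 7, Jasper 0. Jasper has the fewest and is eliminated.
Round 2: Fairview 18, Claremont 14, Linden 7. Linden has the fewest and is eliminated.
Round 3: Fairview 25, Claremont 14. Fairview has a majority.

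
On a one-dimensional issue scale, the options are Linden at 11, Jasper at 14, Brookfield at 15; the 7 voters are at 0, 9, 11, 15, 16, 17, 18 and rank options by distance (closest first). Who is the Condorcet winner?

Brookfield

With single-peaked preferences on a line, the Condorcet winner is the candidate closest to the median voter.
The median voter (position 15) is closest to Brookfield at 15.
Check: Brookfield vs Linden — voters closer to Brookfield: 4 of 7.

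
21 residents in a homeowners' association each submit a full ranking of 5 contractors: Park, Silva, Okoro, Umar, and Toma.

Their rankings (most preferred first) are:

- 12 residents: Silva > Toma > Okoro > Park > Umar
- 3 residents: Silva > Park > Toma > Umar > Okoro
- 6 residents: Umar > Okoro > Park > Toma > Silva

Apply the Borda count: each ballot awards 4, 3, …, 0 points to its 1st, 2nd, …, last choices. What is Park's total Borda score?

33

Borda scores:
  Park: 12·1 + 3·3 + 6·2 = 33
  Silva: 12·4 + 3·4 + 6·0 = 60
  Okoro: 12·2 + 3·0 + 6·3 = 42
  Umar: 12·0 + 3·1 + 6·4 = 27
  Toma: 12·3 + 3·2 + 6·1 = 48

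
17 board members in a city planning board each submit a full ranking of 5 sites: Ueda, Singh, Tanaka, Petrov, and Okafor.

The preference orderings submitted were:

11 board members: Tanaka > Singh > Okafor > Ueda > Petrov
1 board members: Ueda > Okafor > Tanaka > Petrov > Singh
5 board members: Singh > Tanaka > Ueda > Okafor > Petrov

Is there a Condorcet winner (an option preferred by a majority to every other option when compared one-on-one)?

Yes

Head-to-head results (17 voters total):
Ueda vs Singh: Singh wins 16–1.
Ueda vs Tanaka: Tanaka wins 16–1.
Ueda vs Petrov: Ueda wins 17–0.
Ueda vs Okafor: Okafor wins 11–6.
Singh vs Tanaka: Tanaka wins 12–5.
Singh vs Petrov: Singh wins 16–1.
Singh vs Okafor: Singh wins 16–1.
Tanaka vs Petrov: Tanaka wins 17–0.
Tanaka vs Okafor: Tanaka wins 16–1.
Petrov vs Okafor: Okafor wins 17–0.
Tanaka beats each rival — Ueda (16–1), Singh (12–5), Petrov (17–0), Okafor (16–1) — so Tanaka is the Condorcet winner.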